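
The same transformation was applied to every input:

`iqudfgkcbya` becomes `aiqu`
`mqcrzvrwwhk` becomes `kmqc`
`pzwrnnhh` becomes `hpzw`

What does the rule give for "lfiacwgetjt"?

tlfi

What's happening: move the last character to the front, then keep only the first 4 characters.
On "lfiacwgetjt": the first step gives "tlfiacwgetj", and the second then gives "tlfi".
(Check on "mqcrzvrwwhk": → "kmqcrzvrwwh" → "kmqc" ✓)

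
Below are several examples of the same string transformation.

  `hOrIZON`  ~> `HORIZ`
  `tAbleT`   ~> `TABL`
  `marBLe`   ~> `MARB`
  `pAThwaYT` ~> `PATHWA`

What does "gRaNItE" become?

GRANI

Looking at the pairs, the operation is to delete the last 2 characters, then convert every letter to uppercase.
For "gRaNItE" the result is "GRANI".
(Check on "tAbleT": → "tAbl" → "TABL" ✓)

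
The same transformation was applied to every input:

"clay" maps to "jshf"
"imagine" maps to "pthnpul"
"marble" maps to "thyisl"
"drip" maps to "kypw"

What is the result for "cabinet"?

The pattern: shift every letter 7 places forward in the alphabet (wrapping around).
"cabinet" → "jhipula".

jhipula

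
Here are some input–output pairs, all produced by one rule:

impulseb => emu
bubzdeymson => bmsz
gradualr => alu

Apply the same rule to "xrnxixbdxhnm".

Each output is the input with this applied: sort the characters into alphabetical order, then keep one character in every 3, starting at position 2 (positions 2nd, 5th, 8th, ...).
For "xrnxixbdxhnm", step one produces "bdhimnnrxxxx"; step two turns that into "dmrx".

dmrx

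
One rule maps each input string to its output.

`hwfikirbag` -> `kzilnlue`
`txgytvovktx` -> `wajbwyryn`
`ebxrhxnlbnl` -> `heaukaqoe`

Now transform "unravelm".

xqudyh

The rule is to delete the last 2 characters, then shift every letter 3 places forward in the alphabet (wrapping around).
For "unravelm", step one produces "unrave"; step two turns that into "xqudyh".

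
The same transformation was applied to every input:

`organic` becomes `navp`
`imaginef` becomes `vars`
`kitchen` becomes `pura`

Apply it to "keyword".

In each case the input is transformed by: shift every letter 13 places forward in the alphabet (wrapping around) — i.e. ROT13, then keep only the last 4 characters.
Starting from "keyword": after the first operation, "xrljbeq"; after the second, "jbeq".

jbeq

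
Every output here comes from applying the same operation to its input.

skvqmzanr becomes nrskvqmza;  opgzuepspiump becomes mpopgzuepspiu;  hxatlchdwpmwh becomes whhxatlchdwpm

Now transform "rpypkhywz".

Each output is the input with this applied: move the last 2 characters to the front (rotate right by 2).
Doing the same to "rpypkhywz": "wzrpypkhy".

wzrpypkhy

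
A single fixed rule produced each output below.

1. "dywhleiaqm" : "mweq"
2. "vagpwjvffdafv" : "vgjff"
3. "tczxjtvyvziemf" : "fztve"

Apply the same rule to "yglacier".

rli

The pattern: move the last character to the front, then keep one character in every 3, starting at position 1 (positions 1st, 4th, 7th, ...).
Applying that to "yglacier" gives "rli".
(Check on "dywhleiaqm": → "mdywhleiaq" → "mweq" ✓)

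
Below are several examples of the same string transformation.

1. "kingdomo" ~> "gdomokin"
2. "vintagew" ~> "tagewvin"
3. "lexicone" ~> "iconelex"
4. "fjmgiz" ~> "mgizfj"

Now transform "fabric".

In each case the input is transformed by: move the last character to the front, then swap the front and back halves of the string.
For "fabric", step one produces "cfabri"; step two turns that into "bricfa".
(Check on "lexicone": → "elexicon" → "iconelex" ✓)

bricfa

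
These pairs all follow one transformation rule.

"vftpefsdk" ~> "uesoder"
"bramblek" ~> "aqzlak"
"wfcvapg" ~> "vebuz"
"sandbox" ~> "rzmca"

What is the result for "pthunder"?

osgtmc

Each output is the input with this applied: shift every letter 1 place backward in the alphabet (wrapping around), then delete the last 2 characters.
Applying both steps to "pthunder": "osgtmcdq", then "osgtmc".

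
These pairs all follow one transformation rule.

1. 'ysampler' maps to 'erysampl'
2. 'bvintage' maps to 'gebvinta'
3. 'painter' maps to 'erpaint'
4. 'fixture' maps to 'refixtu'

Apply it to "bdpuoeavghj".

hjbdpuoeavg

The rule is to move the last 2 characters to the front (rotate right by 2).
So "bdpuoeavghj" becomes "hjbdpuoeavg".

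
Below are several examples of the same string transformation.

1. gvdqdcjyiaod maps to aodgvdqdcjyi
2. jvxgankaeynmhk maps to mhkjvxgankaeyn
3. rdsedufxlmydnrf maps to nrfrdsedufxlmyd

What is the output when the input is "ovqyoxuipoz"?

Rule — move the last 3 characters to the front (rotate right by 3).
So "ovqyoxuipoz" becomes "pozovqyoxui".

pozovqyoxui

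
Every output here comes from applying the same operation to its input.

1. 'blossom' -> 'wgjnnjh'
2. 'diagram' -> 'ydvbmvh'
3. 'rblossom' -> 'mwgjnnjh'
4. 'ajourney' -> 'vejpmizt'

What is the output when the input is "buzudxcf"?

What's happening: shift every letter 5 places backward in the alphabet (wrapping around).
For "buzudxcf" the result is "wpupysxa".

wpupysxa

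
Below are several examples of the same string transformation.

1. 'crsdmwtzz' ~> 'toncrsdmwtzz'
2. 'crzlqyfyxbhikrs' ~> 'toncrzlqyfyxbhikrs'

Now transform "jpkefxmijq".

tonjpkefxmijq

The pattern: prepend "ton".
"jpkefxmijq" → "tonjpkefxmijq".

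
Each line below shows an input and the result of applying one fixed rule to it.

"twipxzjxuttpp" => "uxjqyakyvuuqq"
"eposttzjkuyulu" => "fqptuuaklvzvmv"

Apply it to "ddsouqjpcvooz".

Rule — shift every letter 1 place forward in the alphabet (wrapping around).
On "ddsouqjpcvooz" that produces "eetpvrkqdwppa".

eetpvrkqdwppa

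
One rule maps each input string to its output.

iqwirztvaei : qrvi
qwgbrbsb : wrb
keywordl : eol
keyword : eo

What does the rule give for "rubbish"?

ui

Looking at the pairs, the operation is to keep one character in every 3, starting at position 2 (positions 2nd, 5th, 8th, ...).
For "rubbish" the result is "ui".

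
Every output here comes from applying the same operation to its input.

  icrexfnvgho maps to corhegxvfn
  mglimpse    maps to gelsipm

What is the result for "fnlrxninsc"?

nclsrnxin

Looking at the pairs, the operation is to delete the first character, then take characters alternately from the front and the back (1st, last, 2nd, 2nd-last, ...).
Applying that to "fnlrxninsc" gives "nclsrnxin".
(Check on "mglimpse": → "glimpse" → "gelsipm" ✓)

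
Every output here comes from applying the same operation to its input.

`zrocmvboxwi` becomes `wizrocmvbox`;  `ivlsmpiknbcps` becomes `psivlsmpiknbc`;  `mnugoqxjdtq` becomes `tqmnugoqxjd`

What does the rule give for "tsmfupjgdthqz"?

What's happening: move the last 2 characters to the front (rotate right by 2).
Applying that to "tsmfupjgdthqz" gives "qztsmfupjgdth".

qztsmfupjgdth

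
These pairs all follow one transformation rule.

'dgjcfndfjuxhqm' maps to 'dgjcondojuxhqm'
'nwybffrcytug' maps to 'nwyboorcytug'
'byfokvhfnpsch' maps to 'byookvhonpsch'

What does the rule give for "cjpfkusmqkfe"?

The rule is to replace every "f" with "o".
So "cjpfkusmqkfe" becomes "cjpokusmqkoe".

cjpokusmqkoe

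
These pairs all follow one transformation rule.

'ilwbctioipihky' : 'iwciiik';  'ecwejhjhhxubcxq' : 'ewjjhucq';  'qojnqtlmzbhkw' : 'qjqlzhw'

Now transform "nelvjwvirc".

The rule is to keep every other character starting from the first (positions 1st, 3rd, 5th, ...).
On "nelvjwvirc" that produces "nljvr".

nljvr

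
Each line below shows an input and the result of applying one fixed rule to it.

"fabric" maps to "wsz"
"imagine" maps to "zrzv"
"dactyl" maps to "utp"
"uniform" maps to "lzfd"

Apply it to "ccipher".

tzyi

Rule — keep every other character starting from the first (positions 1st, 3rd, 5th, ...), then shift every letter 9 places backward in the alphabet (wrapping around).
Starting from "ccipher": after the first operation, "cihr"; after the second, "tzyi".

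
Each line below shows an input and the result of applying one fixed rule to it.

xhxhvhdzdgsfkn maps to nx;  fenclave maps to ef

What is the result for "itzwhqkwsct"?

Each output is the input with this applied: move the first character to the end, then keep only the last 2 characters.
For "itzwhqkwsct", step one produces "tzwhqkwscti"; step two turns that into "ti".

ti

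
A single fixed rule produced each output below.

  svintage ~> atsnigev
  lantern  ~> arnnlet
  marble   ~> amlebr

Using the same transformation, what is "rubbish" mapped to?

bsrihbu

What's happening: sort the characters into reverse alphabetical order, then swap the first and last characters.
Applying that to "rubbish" gives "bsrihbu".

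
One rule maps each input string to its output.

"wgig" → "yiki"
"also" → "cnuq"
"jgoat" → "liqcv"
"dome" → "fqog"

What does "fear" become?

Each output is the input with this applied: shift every letter 2 places forward in the alphabet (wrapping around).
So "fear" becomes "hgct".

hgct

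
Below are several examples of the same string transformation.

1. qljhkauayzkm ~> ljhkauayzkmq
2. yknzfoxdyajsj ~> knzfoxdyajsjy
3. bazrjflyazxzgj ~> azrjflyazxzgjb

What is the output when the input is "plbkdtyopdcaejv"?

The pattern: move the first character to the end.
Doing the same to "plbkdtyopdcaejv": "lbkdtyopdcaejvp".

lbkdtyopdcaejvp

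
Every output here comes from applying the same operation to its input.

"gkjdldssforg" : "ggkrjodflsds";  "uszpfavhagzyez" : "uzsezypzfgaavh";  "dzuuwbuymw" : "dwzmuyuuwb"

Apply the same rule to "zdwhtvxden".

What's happening: take characters alternately from the front and the back (1st, last, 2nd, 2nd-last, ...).
Doing the same to "zdwhtvxden": "zndewdhxtv".

zndewdhxtv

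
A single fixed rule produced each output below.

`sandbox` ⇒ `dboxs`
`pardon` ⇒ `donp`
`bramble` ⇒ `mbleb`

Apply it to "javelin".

What's happening: move the first 3 characters to the end (rotate left by 3), then delete the last 2 characters.
For "javelin", step one produces "elinjav"; step two turns that into "elinj".

elinj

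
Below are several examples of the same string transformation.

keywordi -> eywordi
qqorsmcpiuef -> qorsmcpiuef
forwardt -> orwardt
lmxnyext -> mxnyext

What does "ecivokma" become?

civokma

Looking at the pairs, the operation is to delete the first character.
On "ecivokma" that produces "civokma".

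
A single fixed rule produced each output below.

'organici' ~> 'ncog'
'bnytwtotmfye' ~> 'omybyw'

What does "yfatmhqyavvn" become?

qavyam

Rule — keep every other character starting from the first (positions 1st, 3rd, 5th, ...), then swap the front and back halves of the string.
Applying both steps to "yfatmhqyavvn": "yamqav", then "qavyam".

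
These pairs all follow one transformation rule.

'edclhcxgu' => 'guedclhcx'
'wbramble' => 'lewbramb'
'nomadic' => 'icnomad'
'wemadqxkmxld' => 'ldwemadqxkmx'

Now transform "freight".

What's happening: move the last 2 characters to the front (rotate right by 2).
So "freight" becomes "htfreig".

htfreig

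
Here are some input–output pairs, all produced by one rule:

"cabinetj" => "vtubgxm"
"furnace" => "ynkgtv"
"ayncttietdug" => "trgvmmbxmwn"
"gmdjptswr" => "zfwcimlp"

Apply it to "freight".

In each case the input is transformed by: shift every letter 7 places backward in the alphabet (wrapping around), then delete the last character.
On "freight" that produces "ykxbza".

ykxbza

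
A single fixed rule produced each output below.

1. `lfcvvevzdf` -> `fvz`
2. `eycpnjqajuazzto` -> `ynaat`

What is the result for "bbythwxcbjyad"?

bhcy

Looking at the pairs, the operation is to keep one character in every 3, starting at position 2 (positions 2nd, 5th, 8th, ...).
For "bbythwxcbjyad" the result is "bhcy".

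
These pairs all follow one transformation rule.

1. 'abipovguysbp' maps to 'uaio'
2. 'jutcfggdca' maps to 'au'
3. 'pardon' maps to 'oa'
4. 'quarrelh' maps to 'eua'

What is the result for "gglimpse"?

Looking at the pairs, the operation is to swap the front and back halves of the string, then keep only the vowels.
Applying both steps to "gglimpse": "mpseggli", then "ei".

ei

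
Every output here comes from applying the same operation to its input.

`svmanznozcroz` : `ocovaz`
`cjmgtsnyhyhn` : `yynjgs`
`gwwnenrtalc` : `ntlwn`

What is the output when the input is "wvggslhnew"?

lnwvg

The pattern: keep every other character starting from the second (positions 2nd, 4th, 6th, ...), then move the last 3 characters to the front (rotate right by 3).
On "wvggslhnew": the first step gives "vglnw", and the second then gives "lnwvg".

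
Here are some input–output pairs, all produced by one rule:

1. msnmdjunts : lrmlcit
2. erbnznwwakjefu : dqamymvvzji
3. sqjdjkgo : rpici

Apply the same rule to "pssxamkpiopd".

orrwzljoh

What's happening: delete the last 3 characters, then shift every letter 1 place backward in the alphabet (wrapping around).
On "pssxamkpiopd": the first step gives "pssxamkpi", and the second then gives "orrwzljoh".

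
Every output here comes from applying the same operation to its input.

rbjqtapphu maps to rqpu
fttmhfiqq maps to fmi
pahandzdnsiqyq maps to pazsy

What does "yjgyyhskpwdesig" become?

Each output is the input with this applied: keep one character in every 3, starting at position 1 (positions 1st, 4th, 7th, ...).
For "yjgyyhskpwdesig" the result is "yysws".

yysws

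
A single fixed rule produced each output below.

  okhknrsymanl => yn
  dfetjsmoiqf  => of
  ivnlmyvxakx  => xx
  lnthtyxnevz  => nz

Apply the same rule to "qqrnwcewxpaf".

wa

The pattern: keep one character in every 3, starting at position 2 (positions 2nd, 5th, 8th, ...), then delete the first 2 characters.
Working it through for "qqrnwcewxpaf": intermediate "qwwa", final "wa".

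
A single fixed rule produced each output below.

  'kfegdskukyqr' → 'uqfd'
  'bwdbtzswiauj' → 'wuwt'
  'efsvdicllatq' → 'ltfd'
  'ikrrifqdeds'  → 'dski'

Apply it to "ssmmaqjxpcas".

Rule — keep one character in every 3, starting at position 2 (positions 2nd, 5th, 8th, ...), then move the first 2 characters to the end (rotate left by 2).
"ssmmaqjxpcas" → "xasa".

xasa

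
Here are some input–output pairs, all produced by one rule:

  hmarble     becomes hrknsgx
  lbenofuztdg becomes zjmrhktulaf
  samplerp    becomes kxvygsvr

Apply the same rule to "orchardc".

xjiuxing

Each output is the input with this applied: shift every letter 6 places forward in the alphabet (wrapping around), then move the last 3 characters to the front (rotate right by 3).
For "orchardc" the result is "xjiuxing".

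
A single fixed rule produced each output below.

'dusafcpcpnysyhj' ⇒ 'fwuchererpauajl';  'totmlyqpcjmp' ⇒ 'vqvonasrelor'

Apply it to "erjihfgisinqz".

gtlkjhikukpsb

Each output is the input with this applied: shift every letter 2 places forward in the alphabet (wrapping around).
So "erjihfgisinqz" becomes "gtlkjhikukpsb".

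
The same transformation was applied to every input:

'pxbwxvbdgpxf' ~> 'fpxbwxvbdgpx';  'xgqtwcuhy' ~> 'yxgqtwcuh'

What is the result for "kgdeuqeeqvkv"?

Rule — move the last character to the front.
Doing the same to "kgdeuqeeqvkv": "vkgdeuqeeqvk".

vkgdeuqeeqvk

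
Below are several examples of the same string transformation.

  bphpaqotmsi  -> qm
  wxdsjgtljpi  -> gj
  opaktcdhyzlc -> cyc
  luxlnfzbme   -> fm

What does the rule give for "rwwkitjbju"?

tj

Each output is the input with this applied: delete the first 3 characters, then keep one character in every 3, starting at position 3 (positions 3rd, 6th, 9th, ...).
On "rwwkitjbju": the first step gives "kitjbju", and the second then gives "tj".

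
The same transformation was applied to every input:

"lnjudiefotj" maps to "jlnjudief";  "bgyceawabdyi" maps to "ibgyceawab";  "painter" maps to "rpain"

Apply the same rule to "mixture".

The rule is to move the last character to the front, then delete the last 2 characters.
On "mixture": the first step gives "emixtur", and the second then gives "emixt".
(Check on "lnjudiefotj": → "jlnjudiefot" → "jlnjudief" ✓)

emixt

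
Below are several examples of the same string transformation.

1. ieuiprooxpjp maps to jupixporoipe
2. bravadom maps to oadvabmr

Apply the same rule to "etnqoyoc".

In each case the input is transformed by: take characters alternately from the front and the back (1st, last, 2nd, 2nd-last, ...), then move the first 3 characters to the end (rotate left by 3).
Applying both steps to "etnqoyoc": "ectonyqo", then "onyqoect".

onyqoect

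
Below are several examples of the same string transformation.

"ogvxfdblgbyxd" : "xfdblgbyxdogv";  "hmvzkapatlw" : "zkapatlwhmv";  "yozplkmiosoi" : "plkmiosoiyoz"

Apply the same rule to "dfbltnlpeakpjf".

ltnlpeakpjfdfb

Rule — move the first 3 characters to the end (rotate left by 3).
On "dfbltnlpeakpjf" that produces "ltnlpeakpjfdfb".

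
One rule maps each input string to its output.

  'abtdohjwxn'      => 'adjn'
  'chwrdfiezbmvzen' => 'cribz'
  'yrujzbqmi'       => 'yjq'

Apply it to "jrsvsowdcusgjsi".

jvwuj

In each case the input is transformed by: keep one character in every 3, starting at position 1 (positions 1st, 4th, 7th, ...).
Applying that to "jrsvsowdcusgjsi" gives "jvwuj".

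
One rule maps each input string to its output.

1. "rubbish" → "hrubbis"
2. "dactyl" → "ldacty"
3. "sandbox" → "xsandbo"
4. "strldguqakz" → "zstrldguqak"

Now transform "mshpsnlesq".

qmshpsnles

The transformation: move the last character to the front.
"mshpsnlesq" → "qmshpsnles".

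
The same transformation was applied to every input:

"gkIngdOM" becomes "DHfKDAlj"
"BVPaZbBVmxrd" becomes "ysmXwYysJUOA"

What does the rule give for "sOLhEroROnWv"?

PliEbOLolKtS

Looking at the pairs, the operation is to flip the case of every letter, then shift every letter 3 places backward in the alphabet (wrapping around).
Applying both steps to "sOLhEroROnWv": "SolHeROroNwV", then "PliEbOLolKtS".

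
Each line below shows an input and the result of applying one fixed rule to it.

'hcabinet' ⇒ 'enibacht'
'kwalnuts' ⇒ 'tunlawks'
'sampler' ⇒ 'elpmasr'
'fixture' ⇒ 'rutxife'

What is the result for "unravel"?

evarnul

The pattern: reverse the string, then move the first character to the end.
"unravel" → "levarnu" → "evarnul".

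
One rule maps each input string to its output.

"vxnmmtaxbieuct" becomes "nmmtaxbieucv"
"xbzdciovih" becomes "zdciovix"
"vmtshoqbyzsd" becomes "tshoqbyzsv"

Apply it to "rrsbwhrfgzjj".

sbwhrfgzjr

The pattern: swap the first and last characters, then delete the first 2 characters.
Starting from "rrsbwhrfgzjj": after the first operation, "jrsbwhrfgzjr"; after the second, "sbwhrfgzjr".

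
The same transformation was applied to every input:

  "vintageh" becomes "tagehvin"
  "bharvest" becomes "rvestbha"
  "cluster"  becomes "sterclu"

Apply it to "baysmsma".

smsmabay

In each case the input is transformed by: move the first 3 characters to the end (rotate left by 3).
"baysmsma" → "smsmabay".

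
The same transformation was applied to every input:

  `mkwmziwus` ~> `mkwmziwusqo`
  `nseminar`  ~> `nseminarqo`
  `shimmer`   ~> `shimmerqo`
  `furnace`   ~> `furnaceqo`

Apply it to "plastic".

Looking at the pairs, the operation is to append "qo".
On "plastic" that produces "plasticqo".

plasticqo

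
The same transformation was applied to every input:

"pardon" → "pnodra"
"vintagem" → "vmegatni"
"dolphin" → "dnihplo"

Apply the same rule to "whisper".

wrepsih

Rule — move the first character to the end, then reverse the string.
"whisper" → "hisperw" → "wrepsih".
(Check on "pardon": → "ardonp" → "pnodra" ✓)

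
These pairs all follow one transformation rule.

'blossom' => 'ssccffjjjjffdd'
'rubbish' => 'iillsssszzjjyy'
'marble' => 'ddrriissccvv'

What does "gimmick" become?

The pattern: shift every letter 9 places backward in the alphabet (wrapping around), then double every character.
Working it through for "gimmick": intermediate "xzddztb", final "xxzzddddzzttbb".

xxzzddddzzttbb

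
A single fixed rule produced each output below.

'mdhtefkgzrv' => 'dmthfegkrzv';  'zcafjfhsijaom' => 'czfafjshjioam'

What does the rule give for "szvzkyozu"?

zszvykzou

Rule — swap each adjacent pair of characters (1↔2, 3↔4, ...).
On "szvzkyozu" that produces "zszvykzou".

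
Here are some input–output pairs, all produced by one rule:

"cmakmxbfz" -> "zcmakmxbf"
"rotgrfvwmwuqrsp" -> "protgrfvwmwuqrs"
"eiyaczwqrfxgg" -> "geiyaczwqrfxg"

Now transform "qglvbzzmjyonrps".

In each case the input is transformed by: move the last character to the front.
Applying that to "qglvbzzmjyonrps" gives "sqglvbzzmjyonrp".

sqglvbzzmjyonrp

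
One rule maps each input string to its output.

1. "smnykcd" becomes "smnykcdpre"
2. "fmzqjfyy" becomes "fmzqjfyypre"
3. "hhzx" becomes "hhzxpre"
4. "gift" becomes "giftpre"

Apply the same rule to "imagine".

The pattern: append "pre".
Applying that to "imagine" gives "imaginepre".

imaginepre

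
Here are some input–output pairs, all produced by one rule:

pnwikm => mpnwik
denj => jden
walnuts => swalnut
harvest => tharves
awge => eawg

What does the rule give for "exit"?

Looking at the pairs, the operation is to move the last character to the front.
Applying that to "exit" gives "texi".

texi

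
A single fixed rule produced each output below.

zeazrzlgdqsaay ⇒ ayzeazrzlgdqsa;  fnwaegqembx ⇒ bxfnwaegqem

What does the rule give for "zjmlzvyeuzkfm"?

Looking at the pairs, the operation is to move the last 2 characters to the front (rotate right by 2).
So "zjmlzvyeuzkfm" becomes "fmzjmlzvyeuzk".

fmzjmlzvyeuzk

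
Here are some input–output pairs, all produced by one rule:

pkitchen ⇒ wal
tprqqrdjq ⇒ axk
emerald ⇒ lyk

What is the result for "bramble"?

In each case the input is transformed by: shift every letter 7 places forward in the alphabet (wrapping around), then keep one character in every 3, starting at position 1 (positions 1st, 4th, 7th, ...).
Working it through for "bramble": intermediate "iyhtisl", final "itl".
(Check on "tprqqrdjq": → "awyxxykqx" → "axk" ✓)

itl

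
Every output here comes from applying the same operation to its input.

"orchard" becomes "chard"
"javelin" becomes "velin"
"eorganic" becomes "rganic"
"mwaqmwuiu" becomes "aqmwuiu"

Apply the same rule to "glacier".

What's happening: delete the first 2 characters.
Applying that to "glacier" gives "acier".

acier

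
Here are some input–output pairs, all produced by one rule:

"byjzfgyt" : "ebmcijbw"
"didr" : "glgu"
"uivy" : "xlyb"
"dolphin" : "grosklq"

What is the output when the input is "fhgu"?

Looking at the pairs, the operation is to shift every letter 3 places forward in the alphabet (wrapping around).
On "fhgu" that produces "ikjx".

ikjx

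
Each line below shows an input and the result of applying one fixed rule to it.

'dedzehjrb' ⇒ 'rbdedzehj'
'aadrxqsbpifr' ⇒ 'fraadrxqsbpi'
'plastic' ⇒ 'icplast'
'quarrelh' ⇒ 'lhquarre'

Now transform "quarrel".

elquarr

The transformation: move the last 2 characters to the front (rotate right by 2).
"quarrel" → "elquarr".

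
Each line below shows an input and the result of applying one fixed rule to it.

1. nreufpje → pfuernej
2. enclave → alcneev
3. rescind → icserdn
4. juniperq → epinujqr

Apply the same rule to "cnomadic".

The pattern: move the last 2 characters to the front (rotate right by 2), then reverse the string.
Applying both steps to "cnomadic": "iccnomad", then "damoncci".

damoncci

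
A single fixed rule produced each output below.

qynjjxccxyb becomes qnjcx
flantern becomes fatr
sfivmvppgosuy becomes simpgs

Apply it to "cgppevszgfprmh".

In each case the input is transformed by: delete the last character, then keep every other character starting from the first (positions 1st, 3rd, 5th, ...).
Applying that to "cgppevszgfprmh" gives "cpesgpm".

cpesgpm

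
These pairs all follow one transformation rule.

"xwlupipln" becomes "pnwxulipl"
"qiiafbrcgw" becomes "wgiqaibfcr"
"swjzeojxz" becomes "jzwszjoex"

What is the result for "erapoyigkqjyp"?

jprepayogiqky

What's happening: swap each adjacent pair of characters (1↔2, 3↔4, ...), then move the last 2 characters to the front (rotate right by 2).
Applying both steps to "erapoyigkqjyp": "repayogiqkyjp", then "jprepayogiqky".
(Check on "xwlupipln": → "wxuliplpn" → "pnwxulipl" ✓)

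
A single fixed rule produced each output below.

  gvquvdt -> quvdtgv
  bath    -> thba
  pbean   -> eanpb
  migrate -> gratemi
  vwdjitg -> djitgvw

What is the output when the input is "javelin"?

Looking at the pairs, the operation is to move the first 2 characters to the end (rotate left by 2).
For "javelin" the result is "velinja".

velinja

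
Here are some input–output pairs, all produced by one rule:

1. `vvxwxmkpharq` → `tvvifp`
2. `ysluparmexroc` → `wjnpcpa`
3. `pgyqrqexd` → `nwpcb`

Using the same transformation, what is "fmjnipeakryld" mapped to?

Each output is the input with this applied: keep every other character starting from the first (positions 1st, 3rd, 5th, ...), then shift every letter 2 places backward in the alphabet (wrapping around).
Starting from "fmjnipeakryld": after the first operation, "fjiekyd"; after the second, "dhgciwb".
(Check on "ysluparmexroc": → "ylprerc" → "wjnpcpa" ✓)

dhgciwb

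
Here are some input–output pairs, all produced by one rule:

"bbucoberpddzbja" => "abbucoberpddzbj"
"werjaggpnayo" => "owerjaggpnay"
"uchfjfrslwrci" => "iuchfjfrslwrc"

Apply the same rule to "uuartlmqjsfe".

euuartlmqjsf

Each output is the input with this applied: move the last character to the front.
So "uuartlmqjsfe" becomes "euuartlmqjsf".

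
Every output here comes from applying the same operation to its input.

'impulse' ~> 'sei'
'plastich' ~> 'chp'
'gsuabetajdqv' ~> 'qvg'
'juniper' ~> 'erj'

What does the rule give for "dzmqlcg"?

The pattern: move the last 2 characters to the front (rotate right by 2), then keep only the first 3 characters.
On "dzmqlcg": the first step gives "cgdzmql", and the second then gives "cgd".

cgd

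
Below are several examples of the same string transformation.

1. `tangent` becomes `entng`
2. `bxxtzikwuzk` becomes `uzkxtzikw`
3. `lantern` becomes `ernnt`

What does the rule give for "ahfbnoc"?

Rule — delete the first 2 characters, then move the last 3 characters to the front (rotate right by 3).
On "ahfbnoc": the first step gives "fbnoc", and the second then gives "nocfb".
(Check on "lantern": → "ntern" → "ernnt" ✓)

nocfb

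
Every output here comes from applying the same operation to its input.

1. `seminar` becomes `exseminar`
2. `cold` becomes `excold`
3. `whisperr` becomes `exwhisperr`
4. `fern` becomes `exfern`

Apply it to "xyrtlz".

The transformation: prepend "ex".
"xyrtlz" → "exxyrtlz".

exxyrtlz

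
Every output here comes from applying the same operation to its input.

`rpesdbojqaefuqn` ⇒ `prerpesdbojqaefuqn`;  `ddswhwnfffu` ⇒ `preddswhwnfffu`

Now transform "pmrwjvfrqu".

The pattern: prepend "pre".
"pmrwjvfrqu" → "prepmrwjvfrqu".

prepmrwjvfrqu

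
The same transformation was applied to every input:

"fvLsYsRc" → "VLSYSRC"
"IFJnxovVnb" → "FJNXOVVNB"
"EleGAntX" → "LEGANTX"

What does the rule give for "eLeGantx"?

What's happening: delete the first character, then convert every letter to uppercase.
Applying both steps to "eLeGantx": "LeGantx", then "LEGANTX".
(Check on "IFJnxovVnb": → "FJnxovVnb" → "FJNXOVVNB" ✓)

LEGANTX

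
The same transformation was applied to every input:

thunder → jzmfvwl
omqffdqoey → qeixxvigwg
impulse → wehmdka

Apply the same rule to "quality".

Rule — shift every letter 8 places backward in the alphabet (wrapping around), then swap the first and last characters.
Working it through for "quality": intermediate "imsdalq", final "qmsdali".

qmsdali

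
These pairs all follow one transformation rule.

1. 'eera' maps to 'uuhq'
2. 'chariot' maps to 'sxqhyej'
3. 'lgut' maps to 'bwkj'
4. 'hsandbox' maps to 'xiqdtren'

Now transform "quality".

In each case the input is transformed by: shift every letter 10 places backward in the alphabet (wrapping around).
"quality" → "gkqbyjo".

gkqbyjo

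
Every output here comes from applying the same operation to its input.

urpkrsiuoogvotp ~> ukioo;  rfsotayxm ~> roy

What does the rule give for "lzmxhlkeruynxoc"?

lxkux

What's happening: keep one character in every 3, starting at position 1 (positions 1st, 4th, 7th, ...).
So "lzmxhlkeruynxoc" becomes "lxkux".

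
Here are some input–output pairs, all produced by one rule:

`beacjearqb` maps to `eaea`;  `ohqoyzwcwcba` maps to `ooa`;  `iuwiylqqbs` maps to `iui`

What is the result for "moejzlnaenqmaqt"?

What's happening: keep only the vowels.
Applying that to "moejzlnaenqmaqt" gives "oeaea".

oeaea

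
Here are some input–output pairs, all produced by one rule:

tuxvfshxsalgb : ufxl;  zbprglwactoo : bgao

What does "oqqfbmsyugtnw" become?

qbyt

In each case the input is transformed by: keep one character in every 3, starting at position 2 (positions 2nd, 5th, 8th, ...).
Applying that to "oqqfbmsyugtnw" gives "qbyt".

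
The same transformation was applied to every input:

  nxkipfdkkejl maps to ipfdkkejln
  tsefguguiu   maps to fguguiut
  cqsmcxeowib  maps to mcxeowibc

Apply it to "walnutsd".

Rule — move the first character to the end, then delete the first 2 characters.
Applying both steps to "walnutsd": "alnutsdw", then "nutsdw".
(Check on "nxkipfdkkejl": → "xkipfdkkejln" → "ipfdkkejln" ✓)

nutsdw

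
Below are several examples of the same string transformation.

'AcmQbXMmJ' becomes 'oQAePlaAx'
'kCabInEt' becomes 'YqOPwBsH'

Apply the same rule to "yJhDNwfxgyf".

The transformation: shift every letter 12 places backward in the alphabet (wrapping around), then flip the case of every letter.
So "yJhDNwfxgyf" becomes "MxVrbKTLUMT".

MxVrbKTLUMT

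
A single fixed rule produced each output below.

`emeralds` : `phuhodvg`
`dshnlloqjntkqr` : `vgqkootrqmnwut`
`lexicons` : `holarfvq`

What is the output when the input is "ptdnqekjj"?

In each case the input is transformed by: shift every letter 3 places forward in the alphabet (wrapping around), then swap each adjacent pair of characters (1↔2, 3↔4, ...).
For "ptdnqekjj" the result is "wsqghtmnm".

wsqghtmnm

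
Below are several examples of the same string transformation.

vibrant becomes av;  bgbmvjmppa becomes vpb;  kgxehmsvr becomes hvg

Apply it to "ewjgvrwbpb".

vbe

Rule — move the first 2 characters to the end (rotate left by 2), then keep one character in every 3, starting at position 3 (positions 3rd, 6th, 9th, ...).
Working it through for "ewjgvrwbpb": intermediate "jgvrwbpbew", final "vbe".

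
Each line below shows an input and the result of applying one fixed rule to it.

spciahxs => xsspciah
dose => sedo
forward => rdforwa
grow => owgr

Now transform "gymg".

The pattern: move the last 2 characters to the front (rotate right by 2).
For "gymg" the result is "mggy".

mggy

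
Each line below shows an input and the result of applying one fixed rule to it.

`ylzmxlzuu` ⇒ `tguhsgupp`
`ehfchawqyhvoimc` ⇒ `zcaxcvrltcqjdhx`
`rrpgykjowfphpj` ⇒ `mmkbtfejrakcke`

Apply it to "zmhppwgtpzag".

uhckkrbokuvb

Looking at the pairs, the operation is to shift every letter 5 places backward in the alphabet (wrapping around).
Applying that to "zmhppwgtpzag" gives "uhckkrbokuvb".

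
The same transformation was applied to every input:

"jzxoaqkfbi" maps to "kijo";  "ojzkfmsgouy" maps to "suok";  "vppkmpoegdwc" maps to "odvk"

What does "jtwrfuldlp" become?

lpjr

In each case the input is transformed by: keep one character in every 3, starting at position 1 (positions 1st, 4th, 7th, ...), then move the first 2 characters to the end (rotate left by 2).
For "jtwrfuldlp", step one produces "jrlp"; step two turns that into "lpjr".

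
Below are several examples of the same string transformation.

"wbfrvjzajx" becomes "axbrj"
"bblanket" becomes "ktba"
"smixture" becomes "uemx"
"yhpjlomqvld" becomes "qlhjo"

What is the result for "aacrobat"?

btar

The rule is to keep every other character starting from the second (positions 2nd, 4th, 6th, ...), then move the last 2 characters to the front (rotate right by 2).
For "aacrobat", step one produces "arbt"; step two turns that into "btar".
(Check on "yhpjlomqvld": → "hjoql" → "qlhjo" ✓)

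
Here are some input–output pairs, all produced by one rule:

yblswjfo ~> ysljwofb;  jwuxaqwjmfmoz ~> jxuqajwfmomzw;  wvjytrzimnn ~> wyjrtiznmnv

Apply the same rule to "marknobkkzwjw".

mkronkbzkjwwa

Looking at the pairs, the operation is to swap each adjacent pair of characters (1↔2, 3↔4, ...), then move the first character to the end.
For "marknobkkzwjw", step one produces "amkronkbzkjww"; step two turns that into "mkronkbzkjwwa".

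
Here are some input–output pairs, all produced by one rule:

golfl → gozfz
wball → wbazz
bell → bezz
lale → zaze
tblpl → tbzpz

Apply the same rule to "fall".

fazz

What's happening: replace every "l" with "z".
Applying that to "fall" gives "fazz".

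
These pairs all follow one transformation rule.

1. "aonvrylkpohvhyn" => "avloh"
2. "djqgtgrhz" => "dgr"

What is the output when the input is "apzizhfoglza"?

Looking at the pairs, the operation is to keep one character in every 3, starting at position 1 (positions 1st, 4th, 7th, ...).
Doing the same to "apzizhfoglza": "aifl".

aifl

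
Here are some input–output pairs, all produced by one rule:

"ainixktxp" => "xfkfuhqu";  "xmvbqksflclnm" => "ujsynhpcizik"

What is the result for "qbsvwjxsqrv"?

nypstgupno

Rule — delete the last character, then shift every letter 3 places backward in the alphabet (wrapping around).
"qbsvwjxsqrv" → "qbsvwjxsqr" → "nypstgupno".
(Check on "ainixktxp": → "ainixktx" → "xfkfuhqu" ✓)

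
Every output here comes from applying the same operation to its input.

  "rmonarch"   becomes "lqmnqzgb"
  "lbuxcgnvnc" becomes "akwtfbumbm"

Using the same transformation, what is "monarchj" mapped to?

nlzmbqig

Rule — swap each adjacent pair of characters (1↔2, 3↔4, ...), then shift every letter 1 place backward in the alphabet (wrapping around).
Applying both steps to "monarchj": "omancrjh", then "nlzmbqig".
(Check on "lbuxcgnvnc": → "blxugcvncn" → "akwtfbumbm" ✓)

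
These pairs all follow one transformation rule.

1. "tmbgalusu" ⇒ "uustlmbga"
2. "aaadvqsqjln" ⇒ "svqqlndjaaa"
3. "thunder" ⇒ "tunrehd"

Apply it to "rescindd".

rsindecd

The pattern: sort the characters into reverse alphabetical order, then swap each adjacent pair of characters (1↔2, 3↔4, ...).
"rescindd" → "srnieddc" → "rsindecd".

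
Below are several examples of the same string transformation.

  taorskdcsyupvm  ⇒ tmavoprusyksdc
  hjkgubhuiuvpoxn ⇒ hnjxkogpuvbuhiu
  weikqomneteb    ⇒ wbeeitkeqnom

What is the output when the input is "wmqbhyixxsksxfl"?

Each output is the input with this applied: take characters alternately from the front and the back (1st, last, 2nd, 2nd-last, ...).
"wmqbhyixxsksxfl" → "wlmfqxbshkysixx".

wlmfqxbshkysixx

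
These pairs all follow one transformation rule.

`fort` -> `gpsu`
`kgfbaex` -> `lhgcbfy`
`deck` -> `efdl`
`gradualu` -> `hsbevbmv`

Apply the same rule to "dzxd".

What's happening: shift every letter 1 place forward in the alphabet (wrapping around).
"dzxd" → "eaye".

eaye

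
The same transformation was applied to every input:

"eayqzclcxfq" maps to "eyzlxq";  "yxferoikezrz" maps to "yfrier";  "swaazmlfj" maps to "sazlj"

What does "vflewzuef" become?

Each output is the input with this applied: keep every other character starting from the first (positions 1st, 3rd, 5th, ...).
"vflewzuef" → "vlwuf".

vlwuf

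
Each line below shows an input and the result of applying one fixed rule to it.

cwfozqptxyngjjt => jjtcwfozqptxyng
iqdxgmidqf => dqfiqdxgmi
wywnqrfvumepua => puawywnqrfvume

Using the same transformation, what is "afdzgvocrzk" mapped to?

rzkafdzgvoc

Each output is the input with this applied: move the last 3 characters to the front (rotate right by 3).
Applying that to "afdzgvocrzk" gives "rzkafdzgvoc".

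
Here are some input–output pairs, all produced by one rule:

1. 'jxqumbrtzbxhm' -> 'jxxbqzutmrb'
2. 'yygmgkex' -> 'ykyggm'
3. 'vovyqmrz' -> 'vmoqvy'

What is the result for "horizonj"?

hoozri

The transformation: delete the last 2 characters, then take characters alternately from the front and the back (1st, last, 2nd, 2nd-last, ...).
Working it through for "horizonj": intermediate "horizo", final "hoozri".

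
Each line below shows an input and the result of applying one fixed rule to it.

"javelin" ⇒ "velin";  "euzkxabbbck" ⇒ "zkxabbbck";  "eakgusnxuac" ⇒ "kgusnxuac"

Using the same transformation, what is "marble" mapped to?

rble

The transformation: delete the first 2 characters.
So "marble" becomes "rble".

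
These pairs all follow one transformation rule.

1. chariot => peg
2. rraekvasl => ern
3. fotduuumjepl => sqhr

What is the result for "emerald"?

What's happening: keep one character in every 3, starting at position 1 (positions 1st, 4th, 7th, ...), then shift every letter 13 places forward in the alphabet (wrapping around) — i.e. ROT13.
Applying both steps to "emerald": "erd", then "req".

req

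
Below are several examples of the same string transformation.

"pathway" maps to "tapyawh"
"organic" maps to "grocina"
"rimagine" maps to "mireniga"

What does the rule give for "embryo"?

The pattern: move the first 3 characters to the end (rotate left by 3), then reverse the string.
For "embryo", step one produces "ryoemb"; step two turns that into "bmeoyr".

bmeoyr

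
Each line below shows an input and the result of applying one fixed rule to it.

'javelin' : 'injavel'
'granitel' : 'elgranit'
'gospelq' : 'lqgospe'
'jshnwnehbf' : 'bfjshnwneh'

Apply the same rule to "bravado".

In each case the input is transformed by: move the last 2 characters to the front (rotate right by 2).
"bravado" → "dobrava".

dobrava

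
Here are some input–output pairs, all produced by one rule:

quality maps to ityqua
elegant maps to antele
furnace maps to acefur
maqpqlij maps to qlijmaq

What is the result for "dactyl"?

The pattern: move the first 3 characters to the end (rotate left by 3), then delete the first character.
Applying that to "dactyl" gives "yldac".
(Check on "maqpqlij": → "pqlijmaq" → "qlijmaq" ✓)

yldac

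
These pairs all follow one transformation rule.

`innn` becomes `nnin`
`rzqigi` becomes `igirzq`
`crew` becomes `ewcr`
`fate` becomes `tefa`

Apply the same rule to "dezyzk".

yzkdez

The transformation: swap the front and back halves of the string.
Applying that to "dezyzk" gives "yzkdez".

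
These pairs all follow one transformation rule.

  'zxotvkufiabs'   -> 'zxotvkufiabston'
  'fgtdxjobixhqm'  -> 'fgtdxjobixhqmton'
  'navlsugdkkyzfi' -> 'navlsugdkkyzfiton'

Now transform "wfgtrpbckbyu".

wfgtrpbckbyuton

In each case the input is transformed by: append "ton".
Doing the same to "wfgtrpbckbyu": "wfgtrpbckbyuton".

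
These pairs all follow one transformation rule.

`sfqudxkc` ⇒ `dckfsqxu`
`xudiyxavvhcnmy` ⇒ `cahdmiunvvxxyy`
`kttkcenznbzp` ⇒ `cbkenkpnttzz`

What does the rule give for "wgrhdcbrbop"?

Rule — sort the characters into alphabetical order, then swap each adjacent pair of characters (1↔2, 3↔4, ...).
"wgrhdcbrbop" → "bbcdghoprrw" → "bbdchgporrw".

bbdchgporrw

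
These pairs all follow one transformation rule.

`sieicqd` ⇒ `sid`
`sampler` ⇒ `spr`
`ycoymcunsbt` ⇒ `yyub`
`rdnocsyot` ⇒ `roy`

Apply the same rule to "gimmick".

The rule is to keep one character in every 3, starting at position 1 (positions 1st, 4th, 7th, ...).
Applying that to "gimmick" gives "gmk".

gmk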